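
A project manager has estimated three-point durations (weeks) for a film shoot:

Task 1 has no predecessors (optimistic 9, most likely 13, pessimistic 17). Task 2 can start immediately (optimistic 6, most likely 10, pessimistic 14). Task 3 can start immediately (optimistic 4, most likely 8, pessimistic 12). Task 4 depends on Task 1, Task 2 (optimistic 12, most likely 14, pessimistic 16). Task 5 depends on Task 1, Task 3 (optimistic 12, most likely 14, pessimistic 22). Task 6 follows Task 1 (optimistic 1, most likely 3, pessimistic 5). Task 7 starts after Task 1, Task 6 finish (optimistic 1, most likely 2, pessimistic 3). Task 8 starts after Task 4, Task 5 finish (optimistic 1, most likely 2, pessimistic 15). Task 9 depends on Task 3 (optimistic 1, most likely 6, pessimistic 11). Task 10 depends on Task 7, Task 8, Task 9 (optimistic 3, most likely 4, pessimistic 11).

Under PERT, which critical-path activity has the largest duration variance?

Task 8

te_Task 1 = (9 + 4·13 + 17)/6 = 78/6 = 13; σ²_Task 1 = ((17−9)/6)² = 1.778
te_Task 2 = (6 + 4·10 + 14)/6 = 60/6 = 10; σ²_Task 2 = ((14−6)/6)² = 1.778
te_Task 3 = (4 + 4·8 + 12)/6 = 48/6 = 8; σ²_Task 3 = ((12−4)/6)² = 1.778
te_Task 4 = (12 + 4·14 + 16)/6 = 84/6 = 14; σ²_Task 4 = ((16−12)/6)² = 0.444
te_Task 5 = (12 + 4·14 + 22)/6 = 90/6 = 15; σ²_Task 5 = ((22−12)/6)² = 2.778
te_Task 6 = (1 + 4·3 + 5)/6 = 18/6 = 3; σ²_Task 6 = ((5−1)/6)² = 0.444
te_Task 7 = (1 + 4·2 + 3)/6 = 12/6 = 2; σ²_Task 7 = ((3−1)/6)² = 0.111
te_Task 8 = (1 + 4·2 + 15)/6 = 24/6 = 4; σ²_Task 8 = ((15−1)/6)² = 5.444
te_Task 9 = (1 + 4·6 + 11)/6 = 36/6 = 6; σ²_Task 9 = ((11−1)/6)² = 2.778
te_Task 10 = (3 + 4·4 + 11)/6 = 30/6 = 5; σ²_Task 10 = ((11−3)/6)² = 1.778

Forward pass:
ES_Task 1 = 0; EF_Task 1 = 13
ES_Task 2 = 0; EF_Task 2 = 10
ES_Task 3 = 0; EF_Task 3 = 8
ES_Task 4 = max(EF_Task 1=13, EF_Task 2=10) = 13; EF_Task 4 = 13+14 = 27
ES_Task 5 = max(EF_Task 1=13, EF_Task 3=8) = 13; EF_Task 5 = 13+15 = 28
ES_Task 6 = 13; EF_Task 6 = 13+3 = 16
ES_Task 7 = max(EF_Task 1=13, EF_Task 6=16) = 16; EF_Task 7 = 16+2 = 18
ES_Task 8 = max(EF_Task 4=27, EF_Task 5=28) = 28; EF_Task 8 = 28+4 = 32
ES_Task 9 = 8; EF_Task 9 = 8+6 = 14
ES_Task 10 = max(EF_Task 7=18, EF_Task 8=32, EF_Task 9=14) = 32; EF_Task 10 = 32+5 = 37
Expected project duration μ = 37 weeks. Critical path: Task 1 → Task 5 → Task 8 → Task 10.

Variances on critical path: σ²_Task 1=1.778, σ²_Task 5=2.778, σ²_Task 8=5.444, σ²_Task 10=1.778.
Largest is σ²_Task 8 = 5.444.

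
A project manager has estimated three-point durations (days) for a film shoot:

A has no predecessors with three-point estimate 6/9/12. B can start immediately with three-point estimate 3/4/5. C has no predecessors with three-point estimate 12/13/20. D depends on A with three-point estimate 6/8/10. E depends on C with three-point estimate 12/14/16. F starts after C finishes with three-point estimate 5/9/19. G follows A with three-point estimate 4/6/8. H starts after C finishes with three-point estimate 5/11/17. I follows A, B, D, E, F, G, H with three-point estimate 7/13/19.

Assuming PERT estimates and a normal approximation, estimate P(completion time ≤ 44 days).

te_A = (6 + 4·9 + 12)/6 = 54/6 = 9; σ²_A = ((12−6)/6)² = 1.000
te_B = (3 + 4·4 + 5)/6 = 24/6 = 4; σ²_B = ((5−3)/6)² = 0.111
te_C = (12 + 4·13 + 20)/6 = 84/6 = 14; σ²_C = ((20−12)/6)² = 1.778
te_D = (6 + 4·8 + 10)/6 = 48/6 = 8; σ²_D = ((10−6)/6)² = 0.444
te_E = (12 + 4·14 + 16)/6 = 84/6 = 14; σ²_E = ((16−12)/6)² = 0.444
te_F = (5 + 4·9 + 19)/6 = 60/6 = 10; σ²_F = ((19−5)/6)² = 5.444
te_G = (4 + 4·6 + 8)/6 = 36/6 = 6; σ²_G = ((8−4)/6)² = 0.444
te_H = (5 + 4·11 + 17)/6 = 66/6 = 11; σ²_H = ((17−5)/6)² = 4.000
te_I = (7 + 4·13 + 19)/6 = 78/6 = 13; σ²_I = ((19−7)/6)² = 4.000

Forward pass:
ES_A = 0; EF_A = 9
ES_B = 0; EF_B = 4
ES_C = 0; EF_C = 14
ES_D = 9; EF_D = 9+8 = 17
ES_E = 14; EF_E = 14+14 = 28
ES_F = 14; EF_F = 14+10 = 24
ES_G = 9; EF_G = 9+6 = 15
ES_H = 14; EF_H = 14+11 = 25
ES_I = max(EF_A=9, EF_B=4, EF_D=17, EF_E=28, EF_F=24, EF_G=15, EF_H=25) = 28; EF_I = 28+13 = 41
Expected project duration μ = 41 days. Critical path: C → E → I.

Variance along critical path = 1.778 + 0.444 + 4.000 = 6.222; σ = √6.222 = 2.494 days.
Z = (44 − 41) / 2.494 = 1.203
P(T ≤ 44) = Φ(1.203) ≈ 0.885

0.885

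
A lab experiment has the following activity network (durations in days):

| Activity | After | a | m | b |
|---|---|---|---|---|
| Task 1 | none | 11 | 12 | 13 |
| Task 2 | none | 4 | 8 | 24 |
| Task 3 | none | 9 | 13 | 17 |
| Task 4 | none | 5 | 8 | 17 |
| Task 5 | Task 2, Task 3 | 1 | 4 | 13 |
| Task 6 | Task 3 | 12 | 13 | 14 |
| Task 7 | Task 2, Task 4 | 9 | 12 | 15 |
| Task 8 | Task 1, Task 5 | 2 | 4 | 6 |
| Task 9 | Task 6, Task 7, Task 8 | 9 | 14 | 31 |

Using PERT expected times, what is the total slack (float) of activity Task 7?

te_Task 1 = (11 + 4·12 + 13)/6 = 72/6 = 12
te_Task 2 = (4 + 4·8 + 24)/6 = 60/6 = 10
te_Task 3 = (9 + 4·13 + 17)/6 = 78/6 = 13
te_Task 4 = (5 + 4·8 + 17)/6 = 54/6 = 9
te_Task 5 = (1 + 4·4 + 13)/6 = 30/6 = 5
te_Task 6 = (12 + 4·13 + 14)/6 = 78/6 = 13
te_Task 7 = (9 + 4·12 + 15)/6 = 72/6 = 12
te_Task 8 = (2 + 4·4 + 6)/6 = 24/6 = 4
te_Task 9 = (9 + 4·14 + 31)/6 = 96/6 = 16

Forward pass:
ES_Task 1 = 0; EF_Task 1 = 12
ES_Task 2 = 0; EF_Task 2 = 10
ES_Task 3 = 0; EF_Task 3 = 13
ES_Task 4 = 0; EF_Task 4 = 9
ES_Task 5 = max(EF_Task 2=10, EF_Task 3=13) = 13; EF_Task 5 = 13+5 = 18
ES_Task 6 = 13; EF_Task 6 = 13+13 = 26
ES_Task 7 = max(EF_Task 2=10, EF_Task 4=9) = 10; EF_Task 7 = 10+12 = 22
ES_Task 8 = max(EF_Task 1=12, EF_Task 5=18) = 18; EF_Task 8 = 18+4 = 22
ES_Task 9 = max(EF_Task 6=26, EF_Task 7=22, EF_Task 8=22) = 26; EF_Task 9 = 26+16 = 42
Expected project duration μ = 42 days. Critical path: Task 3 → Task 6 → Task 9.

Backward pass:
LF_Task 9 = 42; LS_Task 9 = 42−16 = 26
LF_Task 8 = LS_Task 9 = 26; LS_Task 8 = 26−4 = 22
LF_Task 7 = LS_Task 9 = 26; LS_Task 7 = 26−12 = 14
LF_Task 6 = LS_Task 9 = 26; LS_Task 6 = 26−13 = 13
LF_Task 5 = LS_Task 8 = 22; LS_Task 5 = 22−5 = 17
LF_Task 4 = LS_Task 7 = 14; LS_Task 4 = 14−9 = 5
LF_Task 3 = min(LS_Task 5=17, LS_Task 6=13) = 13; LS_Task 3 = 13−13 = 0
LF_Task 2 = min(LS_Task 5=17, LS_Task 7=14) = 14; LS_Task 2 = 14−10 = 4
LF_Task 1 = LS_Task 8 = 22; LS_Task 1 = 22−12 = 10
Slack_Task 7 = LS_Task 7 − ES_Task 7 = 14 − 10 = 4

4 days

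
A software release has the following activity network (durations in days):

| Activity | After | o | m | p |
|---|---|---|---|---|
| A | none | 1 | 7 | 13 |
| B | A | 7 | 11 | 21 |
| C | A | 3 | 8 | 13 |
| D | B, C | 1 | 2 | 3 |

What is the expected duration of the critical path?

te_A = (1 + 4·7 + 13)/6 = 42/6 = 7
te_B = (7 + 4·11 + 21)/6 = 72/6 = 12
te_C = (3 + 4·8 + 13)/6 = 48/6 = 8
te_D = (1 + 4·2 + 3)/6 = 12/6 = 2

Forward pass:
ES_A = 0; EF_A = 7
ES_B = 7; EF_B = 7+12 = 19
ES_C = 7; EF_C = 7+8 = 15
ES_D = max(EF_B=19, EF_C=15) = 19; EF_D = 19+2 = 21
Expected project duration μ = 21 days. Critical path: A → B → D.

21 days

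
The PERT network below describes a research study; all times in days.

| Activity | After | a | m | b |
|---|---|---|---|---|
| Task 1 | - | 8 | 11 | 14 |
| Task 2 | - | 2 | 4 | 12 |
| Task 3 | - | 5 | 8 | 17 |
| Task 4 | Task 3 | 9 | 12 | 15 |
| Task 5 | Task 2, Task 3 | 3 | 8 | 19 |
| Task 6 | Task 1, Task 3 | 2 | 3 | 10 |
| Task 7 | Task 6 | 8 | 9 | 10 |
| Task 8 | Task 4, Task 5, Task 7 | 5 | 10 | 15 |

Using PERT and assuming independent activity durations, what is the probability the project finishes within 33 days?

te_Task 1 = (8 + 4·11 + 14)/6 = 66/6 = 11; σ²_Task 1 = ((14−8)/6)² = 1.000
te_Task 2 = (2 + 4·4 + 12)/6 = 30/6 = 5; σ²_Task 2 = ((12−2)/6)² = 2.778
te_Task 3 = (5 + 4·8 + 17)/6 = 54/6 = 9; σ²_Task 3 = ((17−5)/6)² = 4.000
te_Task 4 = (9 + 4·12 + 15)/6 = 72/6 = 12; σ²_Task 4 = ((15−9)/6)² = 1.000
te_Task 5 = (3 + 4·8 + 19)/6 = 54/6 = 9; σ²_Task 5 = ((19−3)/6)² = 7.111
te_Task 6 = (2 + 4·3 + 10)/6 = 24/6 = 4; σ²_Task 6 = ((10−2)/6)² = 1.778
te_Task 7 = (8 + 4·9 + 10)/6 = 54/6 = 9; σ²_Task 7 = ((10−8)/6)² = 0.111
te_Task 8 = (5 + 4·10 + 15)/6 = 60/6 = 10; σ²_Task 8 = ((15−5)/6)² = 2.778

Forward pass:
ES_Task 1 = 0; EF_Task 1 = 11
ES_Task 2 = 0; EF_Task 2 = 5
ES_Task 3 = 0; EF_Task 3 = 9
ES_Task 4 = 9; EF_Task 4 = 9+12 = 21
ES_Task 5 = max(EF_Task 2=5, EF_Task 3=9) = 9; EF_Task 5 = 9+9 = 18
ES_Task 6 = max(EF_Task 1=11, EF_Task 3=9) = 11; EF_Task 6 = 11+4 = 15
ES_Task 7 = 15; EF_Task 7 = 15+9 = 24
ES_Task 8 = max(EF_Task 4=21, EF_Task 5=18, EF_Task 7=24) = 24; EF_Task 8 = 24+10 = 34
Expected project duration μ = 34 days. Critical path: Task 1 → Task 6 → Task 7 → Task 8.

Variance along critical path = 1.000 + 1.778 + 0.111 + 2.778 = 5.667; σ = √5.667 = 2.380 days.
Z = (33 − 34) / 2.380 = -0.420
P(T ≤ 33) = Φ(-0.420) ≈ 0.337

0.337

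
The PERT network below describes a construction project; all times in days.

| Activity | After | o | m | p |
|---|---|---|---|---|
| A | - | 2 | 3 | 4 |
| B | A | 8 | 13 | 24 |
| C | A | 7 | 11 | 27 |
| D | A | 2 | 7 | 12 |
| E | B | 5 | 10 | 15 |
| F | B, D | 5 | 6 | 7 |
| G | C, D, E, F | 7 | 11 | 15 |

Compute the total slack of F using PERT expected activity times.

4 days

te_A = (2 + 4·3 + 4)/6 = 18/6 = 3
te_B = (8 + 4·13 + 24)/6 = 84/6 = 14
te_C = (7 + 4·11 + 27)/6 = 78/6 = 13
te_D = (2 + 4·7 + 12)/6 = 42/6 = 7
te_E = (5 + 4·10 + 15)/6 = 60/6 = 10
te_F = (5 + 4·6 + 7)/6 = 36/6 = 6
te_G = (7 + 4·11 + 15)/6 = 66/6 = 11

Forward pass:
ES_A = 0; EF_A = 3
ES_B = 3; EF_B = 3+14 = 17
ES_C = 3; EF_C = 3+13 = 16
ES_D = 3; EF_D = 3+7 = 10
ES_E = 17; EF_E = 17+10 = 27
ES_F = max(EF_B=17, EF_D=10) = 17; EF_F = 17+6 = 23
ES_G = max(EF_C=16, EF_D=10, EF_E=27, EF_F=23) = 27; EF_G = 27+11 = 38
Expected project duration μ = 38 days. Critical path: A → B → E → G.

Backward pass:
LF_G = 38; LS_G = 38−11 = 27
LF_F = LS_G = 27; LS_F = 27−6 = 21
LF_E = LS_G = 27; LS_E = 27−10 = 17
LF_D = min(LS_F=21, LS_G=27) = 21; LS_D = 21−7 = 14
LF_C = LS_G = 27; LS_C = 27−13 = 14
LF_B = min(LS_E=17, LS_F=21) = 17; LS_B = 17−14 = 3
LF_A = min(LS_B=3, LS_C=14, LS_D=14) = 3; LS_A = 3−3 = 0
Slack_F = LS_F − ES_F = 21 − 17 = 4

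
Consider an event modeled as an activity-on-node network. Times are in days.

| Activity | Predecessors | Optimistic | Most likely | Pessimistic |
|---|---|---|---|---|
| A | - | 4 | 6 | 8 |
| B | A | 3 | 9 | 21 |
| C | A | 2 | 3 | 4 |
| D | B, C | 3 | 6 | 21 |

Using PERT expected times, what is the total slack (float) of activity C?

te_A = (4 + 4·6 + 8)/6 = 36/6 = 6
te_B = (3 + 4·9 + 21)/6 = 60/6 = 10
te_C = (2 + 4·3 + 4)/6 = 18/6 = 3
te_D = (3 + 4·6 + 21)/6 = 48/6 = 8

Forward pass:
ES_A = 0; EF_A = 6
ES_B = 6; EF_B = 6+10 = 16
ES_C = 6; EF_C = 6+3 = 9
ES_D = max(EF_B=16, EF_C=9) = 16; EF_D = 16+8 = 24
Expected project duration μ = 24 days. Critical path: A → B → D.

Backward pass:
LF_D = 24; LS_D = 24−8 = 16
LF_C = LS_D = 16; LS_C = 16−3 = 13
LF_B = LS_D = 16; LS_B = 16−10 = 6
LF_A = min(LS_B=6, LS_C=13) = 6; LS_A = 6−6 = 0
Slack_C = LS_C − ES_C = 13 − 6 = 7

7 days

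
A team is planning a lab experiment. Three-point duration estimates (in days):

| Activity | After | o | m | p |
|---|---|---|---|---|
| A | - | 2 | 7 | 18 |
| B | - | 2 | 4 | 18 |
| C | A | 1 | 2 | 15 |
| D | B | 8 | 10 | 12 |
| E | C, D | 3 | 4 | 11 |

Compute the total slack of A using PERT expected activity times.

4 days

te_A = (2 + 4·7 + 18)/6 = 48/6 = 8
te_B = (2 + 4·4 + 18)/6 = 36/6 = 6
te_C = (1 + 4·2 + 15)/6 = 24/6 = 4
te_D = (8 + 4·10 + 12)/6 = 60/6 = 10
te_E = (3 + 4·4 + 11)/6 = 30/6 = 5

Forward pass:
ES_A = 0; EF_A = 8
ES_B = 0; EF_B = 6
ES_C = 8; EF_C = 8+4 = 12
ES_D = 6; EF_D = 6+10 = 16
ES_E = max(EF_C=12, EF_D=16) = 16; EF_E = 16+5 = 21
Expected project duration μ = 21 days. Critical path: B → D → E.

Backward pass:
LF_E = 21; LS_E = 21−5 = 16
LF_D = LS_E = 16; LS_D = 16−10 = 6
LF_C = LS_E = 16; LS_C = 16−4 = 12
LF_B = LS_D = 6; LS_B = 6−6 = 0
LF_A = LS_C = 12; LS_A = 12−8 = 4
Slack_A = LS_A − ES_A = 4 − 0 = 4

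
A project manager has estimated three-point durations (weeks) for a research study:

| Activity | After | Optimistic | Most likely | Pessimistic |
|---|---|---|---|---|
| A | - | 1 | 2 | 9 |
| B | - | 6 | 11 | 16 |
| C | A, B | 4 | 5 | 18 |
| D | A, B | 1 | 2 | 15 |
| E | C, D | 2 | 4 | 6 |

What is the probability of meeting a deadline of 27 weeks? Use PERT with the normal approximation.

te_A = (1 + 4·2 + 9)/6 = 18/6 = 3; σ²_A = ((9−1)/6)² = 1.778
te_B = (6 + 4·11 + 16)/6 = 66/6 = 11; σ²_B = ((16−6)/6)² = 2.778
te_C = (4 + 4·5 + 18)/6 = 42/6 = 7; σ²_C = ((18−4)/6)² = 5.444
te_D = (1 + 4·2 + 15)/6 = 24/6 = 4; σ²_D = ((15−1)/6)² = 5.444
te_E = (2 + 4·4 + 6)/6 = 24/6 = 4; σ²_E = ((6−2)/6)² = 0.444

Forward pass:
ES_A = 0; EF_A = 3
ES_B = 0; EF_B = 11
ES_C = max(EF_A=3, EF_B=11) = 11; EF_C = 11+7 = 18
ES_D = max(EF_A=3, EF_B=11) = 11; EF_D = 11+4 = 15
ES_E = max(EF_C=18, EF_D=15) = 18; EF_E = 18+4 = 22
Expected project duration μ = 22 weeks. Critical path: B → C → E.

Variance along critical path = 2.778 + 5.444 + 0.444 = 8.667; σ = √8.667 = 2.944 weeks.
Z = (27 − 22) / 2.944 = 1.698
P(T ≤ 27) = Φ(1.698) ≈ 0.955

0.955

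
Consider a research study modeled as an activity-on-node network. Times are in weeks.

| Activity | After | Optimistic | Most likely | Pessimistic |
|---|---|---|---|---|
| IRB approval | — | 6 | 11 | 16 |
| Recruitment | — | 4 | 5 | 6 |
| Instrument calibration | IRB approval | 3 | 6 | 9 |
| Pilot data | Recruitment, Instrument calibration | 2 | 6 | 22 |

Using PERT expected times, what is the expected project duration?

te_IRB approval = (6 + 4·11 + 16)/6 = 66/6 = 11
te_Recruitment = (4 + 4·5 + 6)/6 = 30/6 = 5
te_Instrument calibration = (3 + 4·6 + 9)/6 = 36/6 = 6
te_Pilot data = (2 + 4·6 + 22)/6 = 48/6 = 8

Forward pass:
ES_IRB approval = 0; EF_IRB approval = 11
ES_Recruitment = 0; EF_Recruitment = 5
ES_Instrument calibration = 11; EF_Instrument calibration = 11+6 = 17
ES_Pilot data = max(EF_Recruitment=5, EF_Instrument calibration=17) = 17; EF_Pilot data = 17+8 = 25
Expected project duration μ = 25 weeks. Critical path: IRB approval → Instrument calibration → Pilot data.

25 weeks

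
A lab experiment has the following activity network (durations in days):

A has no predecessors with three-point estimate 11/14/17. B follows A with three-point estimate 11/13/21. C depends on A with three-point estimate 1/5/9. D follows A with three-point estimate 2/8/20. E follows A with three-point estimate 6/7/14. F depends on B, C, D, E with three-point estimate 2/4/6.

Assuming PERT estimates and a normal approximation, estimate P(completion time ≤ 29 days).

te_A = (11 + 4·14 + 17)/6 = 84/6 = 14; σ²_A = ((17−11)/6)² = 1.000
te_B = (11 + 4·13 + 21)/6 = 84/6 = 14; σ²_B = ((21−11)/6)² = 2.778
te_C = (1 + 4·5 + 9)/6 = 30/6 = 5; σ²_C = ((9−1)/6)² = 1.778
te_D = (2 + 4·8 + 20)/6 = 54/6 = 9; σ²_D = ((20−2)/6)² = 9.000
te_E = (6 + 4·7 + 14)/6 = 48/6 = 8; σ²_E = ((14−6)/6)² = 1.778
te_F = (2 + 4·4 + 6)/6 = 24/6 = 4; σ²_F = ((6−2)/6)² = 0.444

Forward pass:
ES_A = 0; EF_A = 14
ES_B = 14; EF_B = 14+14 = 28
ES_C = 14; EF_C = 14+5 = 19
ES_D = 14; EF_D = 14+9 = 23
ES_E = 14; EF_E = 14+8 = 22
ES_F = max(EF_B=28, EF_C=19, EF_D=23, EF_E=22) = 28; EF_F = 28+4 = 32
Expected project duration μ = 32 days. Critical path: A → B → F.

Variance along critical path = 1.000 + 2.778 + 0.444 = 4.222; σ = √4.222 = 2.055 days.
Z = (29 − 32) / 2.055 = -1.460
P(T ≤ 29) = Φ(-1.460) ≈ 0.072

0.072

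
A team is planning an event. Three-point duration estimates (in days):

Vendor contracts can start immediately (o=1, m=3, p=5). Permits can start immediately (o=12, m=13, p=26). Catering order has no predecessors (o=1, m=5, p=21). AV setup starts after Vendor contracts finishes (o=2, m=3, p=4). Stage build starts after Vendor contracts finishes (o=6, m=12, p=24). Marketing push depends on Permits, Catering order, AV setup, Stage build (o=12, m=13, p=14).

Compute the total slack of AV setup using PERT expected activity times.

te_Vendor contracts = (1 + 4·3 + 5)/6 = 18/6 = 3
te_Permits = (12 + 4·13 + 26)/6 = 90/6 = 15
te_Catering order = (1 + 4·5 + 21)/6 = 42/6 = 7
te_AV setup = (2 + 4·3 + 4)/6 = 18/6 = 3
te_Stage build = (6 + 4·12 + 24)/6 = 78/6 = 13
te_Marketing push = (12 + 4·13 + 14)/6 = 78/6 = 13

Forward pass:
ES_Vendor contracts = 0; EF_Vendor contracts = 3
ES_Permits = 0; EF_Permits = 15
ES_Catering order = 0; EF_Catering order = 7
ES_AV setup = 3; EF_AV setup = 3+3 = 6
ES_Stage build = 3; EF_Stage build = 3+13 = 16
ES_Marketing push = max(EF_Permits=15, EF_Catering order=7, EF_AV setup=6, EF_Stage build=16) = 16; EF_Marketing push = 16+13 = 29
Expected project duration μ = 29 days. Critical path: Vendor contracts → Stage build → Marketing push.

Backward pass:
LF_Marketing push = 29; LS_Marketing push = 29−13 = 16
LF_Stage build = LS_Marketing push = 16; LS_Stage build = 16−13 = 3
LF_AV setup = LS_Marketing push = 16; LS_AV setup = 16−3 = 13
LF_Catering order = LS_Marketing push = 16; LS_Catering order = 16−7 = 9
LF_Permits = LS_Marketing push = 16; LS_Permits = 16−15 = 1
LF_Vendor contracts = min(LS_AV setup=13, LS_Stage build=3) = 3; LS_Vendor contracts = 3−3 = 0
Slack_AV setup = LS_AV setup − ES_AV setup = 13 − 3 = 10

10 days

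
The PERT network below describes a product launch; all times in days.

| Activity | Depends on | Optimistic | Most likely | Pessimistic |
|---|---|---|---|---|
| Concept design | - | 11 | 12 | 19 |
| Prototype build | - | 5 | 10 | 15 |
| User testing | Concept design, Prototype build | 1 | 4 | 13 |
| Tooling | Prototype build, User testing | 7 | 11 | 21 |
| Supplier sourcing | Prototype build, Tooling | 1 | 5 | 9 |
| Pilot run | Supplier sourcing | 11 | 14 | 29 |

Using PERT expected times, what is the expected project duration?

51 days

te_Concept design = (11 + 4·12 + 19)/6 = 78/6 = 13
te_Prototype build = (5 + 4·10 + 15)/6 = 60/6 = 10
te_User testing = (1 + 4·4 + 13)/6 = 30/6 = 5
te_Tooling = (7 + 4·11 + 21)/6 = 72/6 = 12
te_Supplier sourcing = (1 + 4·5 + 9)/6 = 30/6 = 5
te_Pilot run = (11 + 4·14 + 29)/6 = 96/6 = 16

Forward pass:
ES_Concept design = 0; EF_Concept design = 13
ES_Prototype build = 0; EF_Prototype build = 10
ES_User testing = max(EF_Concept design=13, EF_Prototype build=10) = 13; EF_User testing = 13+5 = 18
ES_Tooling = max(EF_Prototype build=10, EF_User testing=18) = 18; EF_Tooling = 18+12 = 30
ES_Supplier sourcing = max(EF_Prototype build=10, EF_Tooling=30) = 30; EF_Supplier sourcing = 30+5 = 35
ES_Pilot run = 35; EF_Pilot run = 35+16 = 51
Expected project duration μ = 51 days. Critical path: Concept design → User testing → Tooling → Supplier sourcing → Pilot run.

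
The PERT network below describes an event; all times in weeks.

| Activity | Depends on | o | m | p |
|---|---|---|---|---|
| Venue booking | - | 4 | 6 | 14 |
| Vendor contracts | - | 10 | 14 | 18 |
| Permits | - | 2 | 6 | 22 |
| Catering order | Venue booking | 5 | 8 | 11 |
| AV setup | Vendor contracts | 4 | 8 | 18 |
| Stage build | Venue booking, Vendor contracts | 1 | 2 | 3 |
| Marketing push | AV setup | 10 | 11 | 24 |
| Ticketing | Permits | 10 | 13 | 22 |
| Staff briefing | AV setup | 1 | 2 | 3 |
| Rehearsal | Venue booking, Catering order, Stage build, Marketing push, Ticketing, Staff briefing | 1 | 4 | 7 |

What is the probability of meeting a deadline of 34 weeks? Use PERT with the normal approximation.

te_Venue booking = (4 + 4·6 + 14)/6 = 42/6 = 7; σ²_Venue booking = ((14−4)/6)² = 2.778
te_Vendor contracts = (10 + 4·14 + 18)/6 = 84/6 = 14; σ²_Vendor contracts = ((18−10)/6)² = 1.778
te_Permits = (2 + 4·6 + 22)/6 = 48/6 = 8; σ²_Permits = ((22−2)/6)² = 11.111
te_Catering order = (5 + 4·8 + 11)/6 = 48/6 = 8; σ²_Catering order = ((11−5)/6)² = 1.000
te_AV setup = (4 + 4·8 + 18)/6 = 54/6 = 9; σ²_AV setup = ((18−4)/6)² = 5.444
te_Stage build = (1 + 4·2 + 3)/6 = 12/6 = 2; σ²_Stage build = ((3−1)/6)² = 0.111
te_Marketing push = (10 + 4·11 + 24)/6 = 78/6 = 13; σ²_Marketing push = ((24−10)/6)² = 5.444
te_Ticketing = (10 + 4·13 + 22)/6 = 84/6 = 14; σ²_Ticketing = ((22−10)/6)² = 4.000
te_Staff briefing = (1 + 4·2 + 3)/6 = 12/6 = 2; σ²_Staff briefing = ((3−1)/6)² = 0.111
te_Rehearsal = (1 + 4·4 + 7)/6 = 24/6 = 4; σ²_Rehearsal = ((7−1)/6)² = 1.000

Forward pass:
ES_Venue booking = 0; EF_Venue booking = 7
ES_Vendor contracts = 0; EF_Vendor contracts = 14
ES_Permits = 0; EF_Permits = 8
ES_Catering order = 7; EF_Catering order = 7+8 = 15
ES_AV setup = 14; EF_AV setup = 14+9 = 23
ES_Stage build = max(EF_Venue booking=7, EF_Vendor contracts=14) = 14; EF_Stage build = 14+2 = 16
ES_Marketing push = 23; EF_Marketing push = 23+13 = 36
ES_Ticketing = 8; EF_Ticketing = 8+14 = 22
ES_Staff briefing = 23; EF_Staff briefing = 23+2 = 25
ES_Rehearsal = max(EF_Venue booking=7, EF_Catering order=15, EF_Stage build=16, EF_Marketing push=36, EF_Ticketing=22, EF_Staff briefing=25) = 36; EF_Rehearsal = 36+4 = 40
Expected project duration μ = 40 weeks. Critical path: Vendor contracts → AV setup → Marketing push → Rehearsal.

Variance along critical path = 1.778 + 5.444 + 5.444 + 1.000 = 13.667; σ = √13.667 = 3.697 weeks.
Z = (34 − 40) / 3.697 = -1.623
P(T ≤ 34) = Φ(-1.623) ≈ 0.052

0.052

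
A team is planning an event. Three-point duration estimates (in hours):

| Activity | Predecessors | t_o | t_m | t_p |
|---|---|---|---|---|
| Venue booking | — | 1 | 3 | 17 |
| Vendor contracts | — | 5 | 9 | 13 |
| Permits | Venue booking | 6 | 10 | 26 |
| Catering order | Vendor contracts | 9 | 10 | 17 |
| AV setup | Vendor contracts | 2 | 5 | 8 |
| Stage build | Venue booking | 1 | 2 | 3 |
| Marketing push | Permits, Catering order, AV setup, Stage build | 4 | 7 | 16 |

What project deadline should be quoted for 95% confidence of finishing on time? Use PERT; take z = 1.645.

te_Venue booking = (1 + 4·3 + 17)/6 = 30/6 = 5; σ²_Venue booking = ((17−1)/6)² = 7.111
te_Vendor contracts = (5 + 4·9 + 13)/6 = 54/6 = 9; σ²_Vendor contracts = ((13−5)/6)² = 1.778
te_Permits = (6 + 4·10 + 26)/6 = 72/6 = 12; σ²_Permits = ((26−6)/6)² = 11.111
te_Catering order = (9 + 4·10 + 17)/6 = 66/6 = 11; σ²_Catering order = ((17−9)/6)² = 1.778
te_AV setup = (2 + 4·5 + 8)/6 = 30/6 = 5; σ²_AV setup = ((8−2)/6)² = 1.000
te_Stage build = (1 + 4·2 + 3)/6 = 12/6 = 2; σ²_Stage build = ((3−1)/6)² = 0.111
te_Marketing push = (4 + 4·7 + 16)/6 = 48/6 = 8; σ²_Marketing push = ((16−4)/6)² = 4.000

Forward pass:
ES_Venue booking = 0; EF_Venue booking = 5
ES_Vendor contracts = 0; EF_Vendor contracts = 9
ES_Permits = 5; EF_Permits = 5+12 = 17
ES_Catering order = 9; EF_Catering order = 9+11 = 20
ES_AV setup = 9; EF_AV setup = 9+5 = 14
ES_Stage build = 5; EF_Stage build = 5+2 = 7
ES_Marketing push = max(EF_Permits=17, EF_Catering order=20, EF_AV setup=14, EF_Stage build=7) = 20; EF_Marketing push = 20+8 = 28
Expected project duration μ = 28 hours. Critical path: Vendor contracts → Catering order → Marketing push.

Variance along critical path = 1.778 + 1.778 + 4.000 = 7.556; σ = 2.749 hours.
D = μ + z·σ = 28 + 1.645·2.749 = 32.5 hours

32.5 hours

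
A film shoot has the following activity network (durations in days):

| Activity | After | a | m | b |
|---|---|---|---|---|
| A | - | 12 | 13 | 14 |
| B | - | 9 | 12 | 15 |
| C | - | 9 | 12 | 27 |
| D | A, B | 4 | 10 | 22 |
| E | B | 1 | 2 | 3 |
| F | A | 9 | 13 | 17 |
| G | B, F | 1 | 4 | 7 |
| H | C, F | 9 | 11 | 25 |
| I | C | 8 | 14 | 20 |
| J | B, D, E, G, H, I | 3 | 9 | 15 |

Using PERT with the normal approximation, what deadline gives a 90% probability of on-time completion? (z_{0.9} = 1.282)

52.6 days

te_A = (12 + 4·13 + 14)/6 = 78/6 = 13; σ²_A = ((14−12)/6)² = 0.111
te_B = (9 + 4·12 + 15)/6 = 72/6 = 12; σ²_B = ((15−9)/6)² = 1.000
te_C = (9 + 4·12 + 27)/6 = 84/6 = 14; σ²_C = ((27−9)/6)² = 9.000
te_D = (4 + 4·10 + 22)/6 = 66/6 = 11; σ²_D = ((22−4)/6)² = 9.000
te_E = (1 + 4·2 + 3)/6 = 12/6 = 2; σ²_E = ((3−1)/6)² = 0.111
te_F = (9 + 4·13 + 17)/6 = 78/6 = 13; σ²_F = ((17−9)/6)² = 1.778
te_G = (1 + 4·4 + 7)/6 = 24/6 = 4; σ²_G = ((7−1)/6)² = 1.000
te_H = (9 + 4·11 + 25)/6 = 78/6 = 13; σ²_H = ((25−9)/6)² = 7.111
te_I = (8 + 4·14 + 20)/6 = 84/6 = 14; σ²_I = ((20−8)/6)² = 4.000
te_J = (3 + 4·9 + 15)/6 = 54/6 = 9; σ²_J = ((15−3)/6)² = 4.000

Forward pass:
ES_A = 0; EF_A = 13
ES_B = 0; EF_B = 12
ES_C = 0; EF_C = 14
ES_D = max(EF_A=13, EF_B=12) = 13; EF_D = 13+11 = 24
ES_E = 12; EF_E = 12+2 = 14
ES_F = 13; EF_F = 13+13 = 26
ES_G = max(EF_B=12, EF_F=26) = 26; EF_G = 26+4 = 30
ES_H = max(EF_C=14, EF_F=26) = 26; EF_H = 26+13 = 39
ES_I = 14; EF_I = 14+14 = 28
ES_J = max(EF_B=12, EF_D=24, EF_E=14, EF_G=30, EF_H=39, EF_I=28) = 39; EF_J = 39+9 = 48
Expected project duration μ = 48 days. Critical path: A → F → H → J.

Variance along critical path = 0.111 + 1.778 + 7.111 + 4.000 = 13.000; σ = 3.606 days.
D = μ + z·σ = 48 + 1.282·3.606 = 52.6 days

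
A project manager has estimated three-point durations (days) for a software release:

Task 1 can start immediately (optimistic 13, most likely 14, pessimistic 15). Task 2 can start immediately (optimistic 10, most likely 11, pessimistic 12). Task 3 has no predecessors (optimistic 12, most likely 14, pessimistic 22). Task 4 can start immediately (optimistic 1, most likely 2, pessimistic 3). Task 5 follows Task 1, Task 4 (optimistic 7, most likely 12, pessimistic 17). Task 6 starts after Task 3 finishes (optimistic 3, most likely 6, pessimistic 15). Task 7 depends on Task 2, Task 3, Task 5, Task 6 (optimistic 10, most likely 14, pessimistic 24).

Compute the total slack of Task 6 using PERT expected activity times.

te_Task 1 = (13 + 4·14 + 15)/6 = 84/6 = 14
te_Task 2 = (10 + 4·11 + 12)/6 = 66/6 = 11
te_Task 3 = (12 + 4·14 + 22)/6 = 90/6 = 15
te_Task 4 = (1 + 4·2 + 3)/6 = 12/6 = 2
te_Task 5 = (7 + 4·12 + 17)/6 = 72/6 = 12
te_Task 6 = (3 + 4·6 + 15)/6 = 42/6 = 7
te_Task 7 = (10 + 4·14 + 24)/6 = 90/6 = 15

Forward pass:
ES_Task 1 = 0; EF_Task 1 = 14
ES_Task 2 = 0; EF_Task 2 = 11
ES_Task 3 = 0; EF_Task 3 = 15
ES_Task 4 = 0; EF_Task 4 = 2
ES_Task 5 = max(EF_Task 1=14, EF_Task 4=2) = 14; EF_Task 5 = 14+12 = 26
ES_Task 6 = 15; EF_Task 6 = 15+7 = 22
ES_Task 7 = max(EF_Task 2=11, EF_Task 3=15, EF_Task 5=26, EF_Task 6=22) = 26; EF_Task 7 = 26+15 = 41
Expected project duration μ = 41 days. Critical path: Task 1 → Task 5 → Task 7.

Backward pass:
LF_Task 7 = 41; LS_Task 7 = 41−15 = 26
LF_Task 6 = LS_Task 7 = 26; LS_Task 6 = 26−7 = 19
LF_Task 5 = LS_Task 7 = 26; LS_Task 5 = 26−12 = 14
LF_Task 4 = LS_Task 5 = 14; LS_Task 4 = 14−2 = 12
LF_Task 3 = min(LS_Task 6=19, LS_Task 7=26) = 19; LS_Task 3 = 19−15 = 4
LF_Task 2 = LS_Task 7 = 26; LS_Task 2 = 26−11 = 15
LF_Task 1 = LS_Task 5 = 14; LS_Task 1 = 14−14 = 0
Slack_Task 6 = LS_Task 6 − ES_Task 6 = 19 − 15 = 4

4 days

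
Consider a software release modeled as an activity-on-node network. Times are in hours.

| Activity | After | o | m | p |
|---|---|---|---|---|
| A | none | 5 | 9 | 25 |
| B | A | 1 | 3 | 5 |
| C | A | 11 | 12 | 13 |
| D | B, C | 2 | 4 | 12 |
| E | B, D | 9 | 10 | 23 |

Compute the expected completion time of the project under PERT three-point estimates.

te_A = (5 + 4·9 + 25)/6 = 66/6 = 11
te_B = (1 + 4·3 + 5)/6 = 18/6 = 3
te_C = (11 + 4·12 + 13)/6 = 72/6 = 12
te_D = (2 + 4·4 + 12)/6 = 30/6 = 5
te_E = (9 + 4·10 + 23)/6 = 72/6 = 12

Forward pass:
ES_A = 0; EF_A = 11
ES_B = 11; EF_B = 11+3 = 14
ES_C = 11; EF_C = 11+12 = 23
ES_D = max(EF_B=14, EF_C=23) = 23; EF_D = 23+5 = 28
ES_E = max(EF_B=14, EF_D=28) = 28; EF_E = 28+12 = 40
Expected project duration μ = 40 hours. Critical path: A → C → D → E.

40 hours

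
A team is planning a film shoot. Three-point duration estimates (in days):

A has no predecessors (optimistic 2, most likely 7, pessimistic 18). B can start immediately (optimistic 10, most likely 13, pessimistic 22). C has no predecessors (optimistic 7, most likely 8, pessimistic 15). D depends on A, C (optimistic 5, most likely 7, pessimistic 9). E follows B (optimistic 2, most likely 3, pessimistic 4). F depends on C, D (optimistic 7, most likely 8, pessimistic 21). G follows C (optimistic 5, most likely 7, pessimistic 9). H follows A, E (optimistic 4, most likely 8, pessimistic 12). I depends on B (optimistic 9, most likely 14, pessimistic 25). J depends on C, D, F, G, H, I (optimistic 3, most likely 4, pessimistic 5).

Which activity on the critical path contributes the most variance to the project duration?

I

te_A = (2 + 4·7 + 18)/6 = 48/6 = 8; σ²_A = ((18−2)/6)² = 7.111
te_B = (10 + 4·13 + 22)/6 = 84/6 = 14; σ²_B = ((22−10)/6)² = 4.000
te_C = (7 + 4·8 + 15)/6 = 54/6 = 9; σ²_C = ((15−7)/6)² = 1.778
te_D = (5 + 4·7 + 9)/6 = 42/6 = 7; σ²_D = ((9−5)/6)² = 0.444
te_E = (2 + 4·3 + 4)/6 = 18/6 = 3; σ²_E = ((4−2)/6)² = 0.111
te_F = (7 + 4·8 + 21)/6 = 60/6 = 10; σ²_F = ((21−7)/6)² = 5.444
te_G = (5 + 4·7 + 9)/6 = 42/6 = 7; σ²_G = ((9−5)/6)² = 0.444
te_H = (4 + 4·8 + 12)/6 = 48/6 = 8; σ²_H = ((12−4)/6)² = 1.778
te_I = (9 + 4·14 + 25)/6 = 90/6 = 15; σ²_I = ((25−9)/6)² = 7.111
te_J = (3 + 4·4 + 5)/6 = 24/6 = 4; σ²_J = ((5−3)/6)² = 0.111

Forward pass:
ES_A = 0; EF_A = 8
ES_B = 0; EF_B = 14
ES_C = 0; EF_C = 9
ES_D = max(EF_A=8, EF_C=9) = 9; EF_D = 9+7 = 16
ES_E = 14; EF_E = 14+3 = 17
ES_F = max(EF_C=9, EF_D=16) = 16; EF_F = 16+10 = 26
ES_G = 9; EF_G = 9+7 = 16
ES_H = max(EF_A=8, EF_E=17) = 17; EF_H = 17+8 = 25
ES_I = 14; EF_I = 14+15 = 29
ES_J = max(EF_C=9, EF_D=16, EF_F=26, EF_G=16, EF_H=25, EF_I=29) = 29; EF_J = 29+4 = 33
Expected project duration μ = 33 days. Critical path: B → I → J.

Variances on critical path: σ²_B=4.000, σ²_I=7.111, σ²_J=0.111.
Largest is σ²_I = 7.111.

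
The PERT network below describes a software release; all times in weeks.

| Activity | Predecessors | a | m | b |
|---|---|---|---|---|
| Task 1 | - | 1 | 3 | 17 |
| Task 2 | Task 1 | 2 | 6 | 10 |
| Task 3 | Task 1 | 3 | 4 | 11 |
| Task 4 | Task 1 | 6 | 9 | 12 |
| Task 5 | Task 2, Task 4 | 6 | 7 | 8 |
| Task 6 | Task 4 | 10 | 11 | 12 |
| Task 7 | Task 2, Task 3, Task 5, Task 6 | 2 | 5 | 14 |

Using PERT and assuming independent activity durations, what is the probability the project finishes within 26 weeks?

0.076

te_Task 1 = (1 + 4·3 + 17)/6 = 30/6 = 5; σ²_Task 1 = ((17−1)/6)² = 7.111
te_Task 2 = (2 + 4·6 + 10)/6 = 36/6 = 6; σ²_Task 2 = ((10−2)/6)² = 1.778
te_Task 3 = (3 + 4·4 + 11)/6 = 30/6 = 5; σ²_Task 3 = ((11−3)/6)² = 1.778
te_Task 4 = (6 + 4·9 + 12)/6 = 54/6 = 9; σ²_Task 4 = ((12−6)/6)² = 1.000
te_Task 5 = (6 + 4·7 + 8)/6 = 42/6 = 7; σ²_Task 5 = ((8−6)/6)² = 0.111
te_Task 6 = (10 + 4·11 + 12)/6 = 66/6 = 11; σ²_Task 6 = ((12−10)/6)² = 0.111
te_Task 7 = (2 + 4·5 + 14)/6 = 36/6 = 6; σ²_Task 7 = ((14−2)/6)² = 4.000

Forward pass:
ES_Task 1 = 0; EF_Task 1 = 5
ES_Task 2 = 5; EF_Task 2 = 5+6 = 11
ES_Task 3 = 5; EF_Task 3 = 5+5 = 10
ES_Task 4 = 5; EF_Task 4 = 5+9 = 14
ES_Task 5 = max(EF_Task 2=11, EF_Task 4=14) = 14; EF_Task 5 = 14+7 = 21
ES_Task 6 = 14; EF_Task 6 = 14+11 = 25
ES_Task 7 = max(EF_Task 2=11, EF_Task 3=10, EF_Task 5=21, EF_Task 6=25) = 25; EF_Task 7 = 25+6 = 31
Expected project duration μ = 31 weeks. Critical path: Task 1 → Task 4 → Task 6 → Task 7.

Variance along critical path = 7.111 + 1.000 + 0.111 + 4.000 = 12.222; σ = √12.222 = 3.496 weeks.
Z = (26 − 31) / 3.496 = -1.430
P(T ≤ 26) = Φ(-1.430) ≈ 0.076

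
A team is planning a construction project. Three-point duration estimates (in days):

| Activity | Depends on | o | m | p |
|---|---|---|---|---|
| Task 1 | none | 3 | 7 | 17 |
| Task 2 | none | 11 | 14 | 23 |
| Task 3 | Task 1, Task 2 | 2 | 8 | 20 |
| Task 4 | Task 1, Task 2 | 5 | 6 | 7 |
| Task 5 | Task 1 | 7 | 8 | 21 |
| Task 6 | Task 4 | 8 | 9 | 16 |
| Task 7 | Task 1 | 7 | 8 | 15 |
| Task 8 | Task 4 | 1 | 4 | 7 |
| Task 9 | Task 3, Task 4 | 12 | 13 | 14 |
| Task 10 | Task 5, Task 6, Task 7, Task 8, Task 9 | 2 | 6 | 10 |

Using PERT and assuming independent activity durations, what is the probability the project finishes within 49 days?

te_Task 1 = (3 + 4·7 + 17)/6 = 48/6 = 8; σ²_Task 1 = ((17−3)/6)² = 5.444
te_Task 2 = (11 + 4·14 + 23)/6 = 90/6 = 15; σ²_Task 2 = ((23−11)/6)² = 4.000
te_Task 3 = (2 + 4·8 + 20)/6 = 54/6 = 9; σ²_Task 3 = ((20−2)/6)² = 9.000
te_Task 4 = (5 + 4·6 + 7)/6 = 36/6 = 6; σ²_Task 4 = ((7−5)/6)² = 0.111
te_Task 5 = (7 + 4·8 + 21)/6 = 60/6 = 10; σ²_Task 5 = ((21−7)/6)² = 5.444
te_Task 6 = (8 + 4·9 + 16)/6 = 60/6 = 10; σ²_Task 6 = ((16−8)/6)² = 1.778
te_Task 7 = (7 + 4·8 + 15)/6 = 54/6 = 9; σ²_Task 7 = ((15−7)/6)² = 1.778
te_Task 8 = (1 + 4·4 + 7)/6 = 24/6 = 4; σ²_Task 8 = ((7−1)/6)² = 1.000
te_Task 9 = (12 + 4·13 + 14)/6 = 78/6 = 13; σ²_Task 9 = ((14−12)/6)² = 0.111
te_Task 10 = (2 + 4·6 + 10)/6 = 36/6 = 6; σ²_Task 10 = ((10−2)/6)² = 1.778

Forward pass:
ES_Task 1 = 0; EF_Task 1 = 8
ES_Task 2 = 0; EF_Task 2 = 15
ES_Task 3 = max(EF_Task 1=8, EF_Task 2=15) = 15; EF_Task 3 = 15+9 = 24
ES_Task 4 = max(EF_Task 1=8, EF_Task 2=15) = 15; EF_Task 4 = 15+6 = 21
ES_Task 5 = 8; EF_Task 5 = 8+10 = 18
ES_Task 6 = 21; EF_Task 6 = 21+10 = 31
ES_Task 7 = 8; EF_Task 7 = 8+9 = 17
ES_Task 8 = 21; EF_Task 8 = 21+4 = 25
ES_Task 9 = max(EF_Task 3=24, EF_Task 4=21) = 24; EF_Task 9 = 24+13 = 37
ES_Task 10 = max(EF_Task 5=18, EF_Task 6=31, EF_Task 7=17, EF_Task 8=25, EF_Task 9=37) = 37; EF_Task 10 = 37+6 = 43
Expected project duration μ = 43 days. Critical path: Task 2 → Task 3 → Task 9 → Task 10.

Variance along critical path = 4.000 + 9.000 + 0.111 + 1.778 = 14.889; σ = √14.889 = 3.859 days.
Z = (49 − 43) / 3.859 = 1.555
P(T ≤ 49) = Φ(1.555) ≈ 0.940

0.940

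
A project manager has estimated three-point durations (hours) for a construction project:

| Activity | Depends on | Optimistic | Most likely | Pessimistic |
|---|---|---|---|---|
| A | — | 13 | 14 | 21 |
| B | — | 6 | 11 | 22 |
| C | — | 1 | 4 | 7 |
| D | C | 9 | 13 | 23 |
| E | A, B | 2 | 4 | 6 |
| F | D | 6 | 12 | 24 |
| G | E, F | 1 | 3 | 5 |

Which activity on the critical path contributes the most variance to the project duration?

te_A = (13 + 4·14 + 21)/6 = 90/6 = 15; σ²_A = ((21−13)/6)² = 1.778
te_B = (6 + 4·11 + 22)/6 = 72/6 = 12; σ²_B = ((22−6)/6)² = 7.111
te_C = (1 + 4·4 + 7)/6 = 24/6 = 4; σ²_C = ((7−1)/6)² = 1.000
te_D = (9 + 4·13 + 23)/6 = 84/6 = 14; σ²_D = ((23−9)/6)² = 5.444
te_E = (2 + 4·4 + 6)/6 = 24/6 = 4; σ²_E = ((6−2)/6)² = 0.444
te_F = (6 + 4·12 + 24)/6 = 78/6 = 13; σ²_F = ((24−6)/6)² = 9.000
te_G = (1 + 4·3 + 5)/6 = 18/6 = 3; σ²_G = ((5−1)/6)² = 0.444

Forward pass:
ES_A = 0; EF_A = 15
ES_B = 0; EF_B = 12
ES_C = 0; EF_C = 4
ES_D = 4; EF_D = 4+14 = 18
ES_E = max(EF_A=15, EF_B=12) = 15; EF_E = 15+4 = 19
ES_F = 18; EF_F = 18+13 = 31
ES_G = max(EF_E=19, EF_F=31) = 31; EF_G = 31+3 = 34
Expected project duration μ = 34 hours. Critical path: C → D → F → G.

Variances on critical path: σ²_C=1.000, σ²_D=5.444, σ²_F=9.000, σ²_G=0.444.
Largest is σ²_F = 9.000.

F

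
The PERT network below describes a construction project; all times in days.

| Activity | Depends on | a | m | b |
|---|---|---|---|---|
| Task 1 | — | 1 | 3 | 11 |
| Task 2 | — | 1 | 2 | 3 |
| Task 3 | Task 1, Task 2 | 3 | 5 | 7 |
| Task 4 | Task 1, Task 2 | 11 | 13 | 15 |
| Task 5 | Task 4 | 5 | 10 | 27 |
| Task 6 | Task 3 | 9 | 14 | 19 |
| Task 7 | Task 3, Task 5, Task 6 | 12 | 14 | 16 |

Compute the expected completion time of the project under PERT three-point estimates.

te_Task 1 = (1 + 4·3 + 11)/6 = 24/6 = 4
te_Task 2 = (1 + 4·2 + 3)/6 = 12/6 = 2
te_Task 3 = (3 + 4·5 + 7)/6 = 30/6 = 5
te_Task 4 = (11 + 4·13 + 15)/6 = 78/6 = 13
te_Task 5 = (5 + 4·10 + 27)/6 = 72/6 = 12
te_Task 6 = (9 + 4·14 + 19)/6 = 84/6 = 14
te_Task 7 = (12 + 4·14 + 16)/6 = 84/6 = 14

Forward pass:
ES_Task 1 = 0; EF_Task 1 = 4
ES_Task 2 = 0; EF_Task 2 = 2
ES_Task 3 = max(EF_Task 1=4, EF_Task 2=2) = 4; EF_Task 3 = 4+5 = 9
ES_Task 4 = max(EF_Task 1=4, EF_Task 2=2) = 4; EF_Task 4 = 4+13 = 17
ES_Task 5 = 17; EF_Task 5 = 17+12 = 29
ES_Task 6 = 9; EF_Task 6 = 9+14 = 23
ES_Task 7 = max(EF_Task 3=9, EF_Task 5=29, EF_Task 6=23) = 29; EF_Task 7 = 29+14 = 43
Expected project duration μ = 43 days. Critical path: Task 1 → Task 4 → Task 5 → Task 7.

43 days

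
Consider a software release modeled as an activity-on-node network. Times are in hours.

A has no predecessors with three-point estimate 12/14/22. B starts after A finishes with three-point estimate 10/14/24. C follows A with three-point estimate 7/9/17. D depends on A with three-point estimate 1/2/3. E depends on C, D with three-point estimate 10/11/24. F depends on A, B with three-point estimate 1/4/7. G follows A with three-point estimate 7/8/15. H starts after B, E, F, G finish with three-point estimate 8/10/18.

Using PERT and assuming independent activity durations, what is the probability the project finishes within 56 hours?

0.970

te_A = (12 + 4·14 + 22)/6 = 90/6 = 15; σ²_A = ((22−12)/6)² = 2.778
te_B = (10 + 4·14 + 24)/6 = 90/6 = 15; σ²_B = ((24−10)/6)² = 5.444
te_C = (7 + 4·9 + 17)/6 = 60/6 = 10; σ²_C = ((17−7)/6)² = 2.778
te_D = (1 + 4·2 + 3)/6 = 12/6 = 2; σ²_D = ((3−1)/6)² = 0.111
te_E = (10 + 4·11 + 24)/6 = 78/6 = 13; σ²_E = ((24−10)/6)² = 5.444
te_F = (1 + 4·4 + 7)/6 = 24/6 = 4; σ²_F = ((7−1)/6)² = 1.000
te_G = (7 + 4·8 + 15)/6 = 54/6 = 9; σ²_G = ((15−7)/6)² = 1.778
te_H = (8 + 4·10 + 18)/6 = 66/6 = 11; σ²_H = ((18−8)/6)² = 2.778

Forward pass:
ES_A = 0; EF_A = 15
ES_B = 15; EF_B = 15+15 = 30
ES_C = 15; EF_C = 15+10 = 25
ES_D = 15; EF_D = 15+2 = 17
ES_E = max(EF_C=25, EF_D=17) = 25; EF_E = 25+13 = 38
ES_F = max(EF_A=15, EF_B=30) = 30; EF_F = 30+4 = 34
ES_G = 15; EF_G = 15+9 = 24
ES_H = max(EF_B=30, EF_E=38, EF_F=34, EF_G=24) = 38; EF_H = 38+11 = 49
Expected project duration μ = 49 hours. Critical path: A → C → E → H.

Variance along critical path = 2.778 + 2.778 + 5.444 + 2.778 = 13.778; σ = √13.778 = 3.712 hours.
Z = (56 − 49) / 3.712 = 1.886
P(T ≤ 56) = Φ(1.886) ≈ 0.970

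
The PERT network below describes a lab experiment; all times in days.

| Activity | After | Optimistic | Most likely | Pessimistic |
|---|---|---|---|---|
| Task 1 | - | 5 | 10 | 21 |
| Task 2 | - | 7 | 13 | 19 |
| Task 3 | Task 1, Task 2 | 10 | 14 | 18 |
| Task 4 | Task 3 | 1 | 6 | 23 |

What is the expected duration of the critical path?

35 days

te_Task 1 = (5 + 4·10 + 21)/6 = 66/6 = 11
te_Task 2 = (7 + 4·13 + 19)/6 = 78/6 = 13
te_Task 3 = (10 + 4·14 + 18)/6 = 84/6 = 14
te_Task 4 = (1 + 4·6 + 23)/6 = 48/6 = 8

Forward pass:
ES_Task 1 = 0; EF_Task 1 = 11
ES_Task 2 = 0; EF_Task 2 = 13
ES_Task 3 = max(EF_Task 1=11, EF_Task 2=13) = 13; EF_Task 3 = 13+14 = 27
ES_Task 4 = 27; EF_Task 4 = 27+8 = 35
Expected project duration μ = 35 days. Critical path: Task 2 → Task 3 → Task 4.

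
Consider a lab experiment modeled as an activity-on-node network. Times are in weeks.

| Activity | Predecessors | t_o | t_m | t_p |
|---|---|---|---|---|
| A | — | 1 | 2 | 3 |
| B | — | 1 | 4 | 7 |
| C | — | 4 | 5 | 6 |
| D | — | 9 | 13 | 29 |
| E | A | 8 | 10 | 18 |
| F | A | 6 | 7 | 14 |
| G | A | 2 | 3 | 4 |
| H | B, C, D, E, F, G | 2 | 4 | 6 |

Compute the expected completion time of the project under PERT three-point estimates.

te_A = (1 + 4·2 + 3)/6 = 12/6 = 2
te_B = (1 + 4·4 + 7)/6 = 24/6 = 4
te_C = (4 + 4·5 + 6)/6 = 30/6 = 5
te_D = (9 + 4·13 + 29)/6 = 90/6 = 15
te_E = (8 + 4·10 + 18)/6 = 66/6 = 11
te_F = (6 + 4·7 + 14)/6 = 48/6 = 8
te_G = (2 + 4·3 + 4)/6 = 18/6 = 3
te_H = (2 + 4·4 + 6)/6 = 24/6 = 4

Forward pass:
ES_A = 0; EF_A = 2
ES_B = 0; EF_B = 4
ES_C = 0; EF_C = 5
ES_D = 0; EF_D = 15
ES_E = 2; EF_E = 2+11 = 13
ES_F = 2; EF_F = 2+8 = 10
ES_G = 2; EF_G = 2+3 = 5
ES_H = max(EF_B=4, EF_C=5, EF_D=15, EF_E=13, EF_F=10, EF_G=5) = 15; EF_H = 15+4 = 19
Expected project duration μ = 19 weeks. Critical path: D → H.

19 weeks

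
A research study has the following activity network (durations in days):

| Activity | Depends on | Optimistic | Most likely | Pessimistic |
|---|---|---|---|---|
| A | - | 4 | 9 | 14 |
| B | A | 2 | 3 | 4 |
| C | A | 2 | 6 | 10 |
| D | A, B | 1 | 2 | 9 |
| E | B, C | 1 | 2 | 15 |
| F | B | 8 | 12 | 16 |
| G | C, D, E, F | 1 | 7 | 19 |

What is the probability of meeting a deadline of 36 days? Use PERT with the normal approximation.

te_A = (4 + 4·9 + 14)/6 = 54/6 = 9; σ²_A = ((14−4)/6)² = 2.778
te_B = (2 + 4·3 + 4)/6 = 18/6 = 3; σ²_B = ((4−2)/6)² = 0.111
te_C = (2 + 4·6 + 10)/6 = 36/6 = 6; σ²_C = ((10−2)/6)² = 1.778
te_D = (1 + 4·2 + 9)/6 = 18/6 = 3; σ²_D = ((9−1)/6)² = 1.778
te_E = (1 + 4·2 + 15)/6 = 24/6 = 4; σ²_E = ((15−1)/6)² = 5.444
te_F = (8 + 4·12 + 16)/6 = 72/6 = 12; σ²_F = ((16−8)/6)² = 1.778
te_G = (1 + 4·7 + 19)/6 = 48/6 = 8; σ²_G = ((19−1)/6)² = 9.000

Forward pass:
ES_A = 0; EF_A = 9
ES_B = 9; EF_B = 9+3 = 12
ES_C = 9; EF_C = 9+6 = 15
ES_D = max(EF_A=9, EF_B=12) = 12; EF_D = 12+3 = 15
ES_E = max(EF_B=12, EF_C=15) = 15; EF_E = 15+4 = 19
ES_F = 12; EF_F = 12+12 = 24
ES_G = max(EF_C=15, EF_D=15, EF_E=19, EF_F=24) = 24; EF_G = 24+8 = 32
Expected project duration μ = 32 days. Critical path: A → B → F → G.

Variance along critical path = 2.778 + 0.111 + 1.778 + 9.000 = 13.667; σ = √13.667 = 3.697 days.
Z = (36 − 32) / 3.697 = 1.082
P(T ≤ 36) = Φ(1.082) ≈ 0.860

0.860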